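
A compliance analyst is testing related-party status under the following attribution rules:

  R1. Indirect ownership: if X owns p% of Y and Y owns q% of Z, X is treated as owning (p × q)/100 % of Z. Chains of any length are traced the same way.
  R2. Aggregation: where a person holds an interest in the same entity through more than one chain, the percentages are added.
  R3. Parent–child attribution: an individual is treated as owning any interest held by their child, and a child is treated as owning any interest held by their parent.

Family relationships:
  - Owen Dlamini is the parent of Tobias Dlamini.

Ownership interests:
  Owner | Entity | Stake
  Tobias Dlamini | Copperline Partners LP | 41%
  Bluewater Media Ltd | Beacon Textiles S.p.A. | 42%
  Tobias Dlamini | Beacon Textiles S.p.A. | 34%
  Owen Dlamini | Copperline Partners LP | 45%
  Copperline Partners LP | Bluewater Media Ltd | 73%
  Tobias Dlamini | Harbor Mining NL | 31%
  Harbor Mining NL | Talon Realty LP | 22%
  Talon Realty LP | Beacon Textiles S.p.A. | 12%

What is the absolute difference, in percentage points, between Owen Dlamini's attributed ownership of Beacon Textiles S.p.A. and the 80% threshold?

By parent–child attribution (R3), Owen Dlamini is treated as also owning Tobias Dlamini's interest in Copperline Partners LP, giving 45% + 41% = 86%.
By parent–child attribution (R3), Owen Dlamini is treated as owning Tobias Dlamini's 31% interest in Harbor Mining NL.
By parent–child attribution (R3), Owen Dlamini is treated as owning Tobias Dlamini's 34% interest in Beacon Textiles S.p.A.
Chain via Copperline Partners LP → Bluewater Media Ltd (R1): 86% × 73% × 42% = 26.3676% of Beacon Textiles S.p.A.
Chain via Harbor Mining NL → Talon Realty LP (R1): 31% × 22% × 12% = 0.8184% of Beacon Textiles S.p.A.
Direct interest in Beacon Textiles S.p.A: 34%.
Aggregating (R2): 26.3676% + 0.8184% + 34% = 61.186%.
61.186% falls short of the 80% threshold by 18.814 percentage points.

18.814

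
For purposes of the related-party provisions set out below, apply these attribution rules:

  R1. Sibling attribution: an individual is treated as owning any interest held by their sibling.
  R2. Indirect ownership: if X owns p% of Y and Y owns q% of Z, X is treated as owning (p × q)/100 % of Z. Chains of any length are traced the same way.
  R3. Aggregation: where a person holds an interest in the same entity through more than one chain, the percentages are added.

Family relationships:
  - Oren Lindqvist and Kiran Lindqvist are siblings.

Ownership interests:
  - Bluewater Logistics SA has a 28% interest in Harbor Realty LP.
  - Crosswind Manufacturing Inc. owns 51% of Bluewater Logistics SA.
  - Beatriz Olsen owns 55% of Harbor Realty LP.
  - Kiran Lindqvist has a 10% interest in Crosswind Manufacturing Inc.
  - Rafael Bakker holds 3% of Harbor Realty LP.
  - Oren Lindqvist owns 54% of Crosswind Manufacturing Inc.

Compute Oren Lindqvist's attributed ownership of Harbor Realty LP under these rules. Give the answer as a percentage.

By sibling attribution (R1), Oren Lindqvist is treated as also owning Kiran Lindqvist's interest in Crosswind Manufacturing Inc, giving 54% + 10% = 64%.
Chain via Crosswind Manufacturing Inc. → Bluewater Logistics SA (R2): 64% × 51% × 28% = 9.1392% of Harbor Realty LP.

9.1392%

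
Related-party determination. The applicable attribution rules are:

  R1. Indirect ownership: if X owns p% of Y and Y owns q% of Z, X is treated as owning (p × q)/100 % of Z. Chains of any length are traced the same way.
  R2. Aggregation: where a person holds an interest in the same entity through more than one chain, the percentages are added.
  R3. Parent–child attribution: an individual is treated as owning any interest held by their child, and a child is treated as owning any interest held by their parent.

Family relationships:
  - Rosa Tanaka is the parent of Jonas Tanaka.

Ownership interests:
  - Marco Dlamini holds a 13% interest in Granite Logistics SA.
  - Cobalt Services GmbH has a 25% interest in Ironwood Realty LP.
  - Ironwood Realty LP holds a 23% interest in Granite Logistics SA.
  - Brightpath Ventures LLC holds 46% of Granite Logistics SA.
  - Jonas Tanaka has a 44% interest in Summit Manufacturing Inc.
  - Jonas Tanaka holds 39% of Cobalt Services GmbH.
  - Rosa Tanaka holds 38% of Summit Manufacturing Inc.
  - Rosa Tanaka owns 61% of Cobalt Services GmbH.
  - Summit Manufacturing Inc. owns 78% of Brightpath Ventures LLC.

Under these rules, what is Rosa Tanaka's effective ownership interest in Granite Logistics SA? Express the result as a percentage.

35.1716%

By parent–child attribution (R3), Rosa Tanaka is treated as also owning Jonas Tanaka's interest in Cobalt Services GmbH, giving 61% + 39% = 100%.
By parent–child attribution (R3), Rosa Tanaka is treated as also owning Jonas Tanaka's interest in Summit Manufacturing Inc, giving 38% + 44% = 82%.
Chain via Cobalt Services GmbH → Ironwood Realty LP (R1): 100% × 25% × 23% = 5.75% of Granite Logistics SA.
Chain via Summit Manufacturing Inc. → Brightpath Ventures LLC (R1): 82% × 78% × 46% = 29.4216% of Granite Logistics SA.
Aggregating (R2): 5.75% + 29.4216% = 35.1716%.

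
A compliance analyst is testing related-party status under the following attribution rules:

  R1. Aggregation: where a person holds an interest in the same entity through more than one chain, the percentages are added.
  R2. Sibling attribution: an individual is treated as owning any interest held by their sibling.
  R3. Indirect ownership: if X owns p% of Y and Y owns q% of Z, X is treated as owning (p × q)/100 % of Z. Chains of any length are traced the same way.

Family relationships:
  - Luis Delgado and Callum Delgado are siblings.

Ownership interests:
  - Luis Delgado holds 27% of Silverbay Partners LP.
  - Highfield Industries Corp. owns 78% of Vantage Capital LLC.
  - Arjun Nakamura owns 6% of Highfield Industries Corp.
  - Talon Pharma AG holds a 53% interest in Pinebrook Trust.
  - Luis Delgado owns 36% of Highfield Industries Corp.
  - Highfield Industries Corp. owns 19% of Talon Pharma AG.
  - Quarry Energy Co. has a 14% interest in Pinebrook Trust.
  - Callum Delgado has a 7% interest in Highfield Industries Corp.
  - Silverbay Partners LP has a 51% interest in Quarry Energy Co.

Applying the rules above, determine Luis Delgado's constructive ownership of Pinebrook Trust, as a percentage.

6.2579%

By sibling attribution (R2), Luis Delgado is treated as also owning Callum Delgado's interest in Highfield Industries Corp, giving 36% + 7% = 43%.
Chain via Silverbay Partners LP → Quarry Energy Co. (R3): 27% × 51% × 14% = 1.9278% of Pinebrook Trust.
Chain via Highfield Industries Corp. → Talon Pharma AG (R3): 43% × 19% × 53% = 4.3301% of Pinebrook Trust.
Aggregating (R1): 1.9278% + 4.3301% = 6.2579%.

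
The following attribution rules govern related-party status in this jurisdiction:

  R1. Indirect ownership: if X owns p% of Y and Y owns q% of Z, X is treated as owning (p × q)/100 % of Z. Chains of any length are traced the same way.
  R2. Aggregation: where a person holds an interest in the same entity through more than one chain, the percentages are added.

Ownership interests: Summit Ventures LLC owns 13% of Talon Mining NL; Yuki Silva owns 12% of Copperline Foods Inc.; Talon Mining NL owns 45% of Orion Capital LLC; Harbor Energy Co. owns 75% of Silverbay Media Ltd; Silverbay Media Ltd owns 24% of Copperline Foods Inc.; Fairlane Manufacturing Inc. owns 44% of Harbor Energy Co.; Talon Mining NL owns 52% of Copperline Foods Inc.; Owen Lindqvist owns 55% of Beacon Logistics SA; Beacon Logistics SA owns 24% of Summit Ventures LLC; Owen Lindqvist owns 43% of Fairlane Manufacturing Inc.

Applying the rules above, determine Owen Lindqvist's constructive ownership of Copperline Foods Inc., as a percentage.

4.29792%

Chain via Beacon Logistics SA → Summit Ventures LLC → Talon Mining NL (R1): 55% × 24% × 13% × 52% = 0.89232% of Copperline Foods Inc.
Chain via Fairlane Manufacturing Inc. → Harbor Energy Co. → Silverbay Media Ltd (R1): 43% × 44% × 75% × 24% = 3.4056% of Copperline Foods Inc.
Aggregating (R2): 0.89232% + 3.4056% = 4.29792%.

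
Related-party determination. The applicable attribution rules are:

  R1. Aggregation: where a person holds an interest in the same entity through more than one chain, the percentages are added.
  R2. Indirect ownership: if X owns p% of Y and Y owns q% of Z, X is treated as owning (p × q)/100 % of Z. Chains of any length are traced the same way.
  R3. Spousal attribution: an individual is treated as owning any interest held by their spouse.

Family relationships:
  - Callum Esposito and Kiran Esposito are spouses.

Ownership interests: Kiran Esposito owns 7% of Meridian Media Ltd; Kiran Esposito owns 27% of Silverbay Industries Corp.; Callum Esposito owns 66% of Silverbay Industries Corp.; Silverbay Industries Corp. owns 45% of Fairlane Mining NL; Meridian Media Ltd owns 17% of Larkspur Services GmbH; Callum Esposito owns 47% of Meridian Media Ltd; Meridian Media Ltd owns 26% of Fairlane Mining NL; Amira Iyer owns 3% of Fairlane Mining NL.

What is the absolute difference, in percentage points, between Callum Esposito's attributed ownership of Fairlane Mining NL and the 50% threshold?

By spousal attribution (R3), Callum Esposito is treated as also owning Kiran Esposito's interest in Silverbay Industries Corp, giving 66% + 27% = 93%.
By spousal attribution (R3), Callum Esposito is treated as also owning Kiran Esposito's interest in Meridian Media Ltd, giving 47% + 7% = 54%.
Chain via Silverbay Industries Corp. (R2): 93% × 45% = 41.85% of Fairlane Mining NL.
Chain via Meridian Media Ltd (R2): 54% × 26% = 14.04% of Fairlane Mining NL.
Aggregating (R1): 41.85% + 14.04% = 55.89%.
55.89% exceeds the 50% threshold by 5.89 percentage points.

5.89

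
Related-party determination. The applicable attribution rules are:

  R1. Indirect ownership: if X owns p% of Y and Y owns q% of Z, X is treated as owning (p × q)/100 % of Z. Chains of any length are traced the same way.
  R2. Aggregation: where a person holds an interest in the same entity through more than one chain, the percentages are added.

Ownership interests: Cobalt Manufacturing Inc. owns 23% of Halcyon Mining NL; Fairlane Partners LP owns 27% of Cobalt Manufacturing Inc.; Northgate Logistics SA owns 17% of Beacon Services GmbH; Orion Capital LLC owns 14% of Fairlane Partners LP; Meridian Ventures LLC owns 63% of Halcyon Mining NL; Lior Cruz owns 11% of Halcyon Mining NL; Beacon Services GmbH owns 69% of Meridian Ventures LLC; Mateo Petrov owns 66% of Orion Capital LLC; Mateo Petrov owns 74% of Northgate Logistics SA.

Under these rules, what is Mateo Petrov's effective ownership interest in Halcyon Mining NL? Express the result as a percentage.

6.04233%

Chain via Northgate Logistics SA → Beacon Services GmbH → Meridian Ventures LLC (R1): 74% × 17% × 69% × 63% = 5.468526% of Halcyon Mining NL.
Chain via Orion Capital LLC → Fairlane Partners LP → Cobalt Manufacturing Inc. (R1): 66% × 14% × 27% × 23% = 0.573804% of Halcyon Mining NL.
Aggregating (R2): 5.468526% + 0.573804% = 6.04233%.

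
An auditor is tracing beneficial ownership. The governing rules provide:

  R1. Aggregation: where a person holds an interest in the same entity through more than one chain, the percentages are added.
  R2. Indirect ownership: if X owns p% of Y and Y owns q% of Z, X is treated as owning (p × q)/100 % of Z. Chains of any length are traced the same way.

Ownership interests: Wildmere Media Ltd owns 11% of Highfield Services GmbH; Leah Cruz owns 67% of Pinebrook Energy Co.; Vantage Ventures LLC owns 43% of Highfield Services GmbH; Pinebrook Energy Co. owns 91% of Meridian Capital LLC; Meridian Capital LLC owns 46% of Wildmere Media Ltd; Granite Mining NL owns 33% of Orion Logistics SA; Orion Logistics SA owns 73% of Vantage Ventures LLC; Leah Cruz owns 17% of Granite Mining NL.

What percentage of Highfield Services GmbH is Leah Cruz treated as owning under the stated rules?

4.846061%

Chain via Pinebrook Energy Co. → Meridian Capital LLC → Wildmere Media Ltd (R2): 67% × 91% × 46% × 11% = 3.085082% of Highfield Services GmbH.
Chain via Granite Mining NL → Orion Logistics SA → Vantage Ventures LLC (R2): 17% × 33% × 73% × 43% = 1.760979% of Highfield Services GmbH.
Aggregating (R1): 3.085082% + 1.760979% = 4.846061%.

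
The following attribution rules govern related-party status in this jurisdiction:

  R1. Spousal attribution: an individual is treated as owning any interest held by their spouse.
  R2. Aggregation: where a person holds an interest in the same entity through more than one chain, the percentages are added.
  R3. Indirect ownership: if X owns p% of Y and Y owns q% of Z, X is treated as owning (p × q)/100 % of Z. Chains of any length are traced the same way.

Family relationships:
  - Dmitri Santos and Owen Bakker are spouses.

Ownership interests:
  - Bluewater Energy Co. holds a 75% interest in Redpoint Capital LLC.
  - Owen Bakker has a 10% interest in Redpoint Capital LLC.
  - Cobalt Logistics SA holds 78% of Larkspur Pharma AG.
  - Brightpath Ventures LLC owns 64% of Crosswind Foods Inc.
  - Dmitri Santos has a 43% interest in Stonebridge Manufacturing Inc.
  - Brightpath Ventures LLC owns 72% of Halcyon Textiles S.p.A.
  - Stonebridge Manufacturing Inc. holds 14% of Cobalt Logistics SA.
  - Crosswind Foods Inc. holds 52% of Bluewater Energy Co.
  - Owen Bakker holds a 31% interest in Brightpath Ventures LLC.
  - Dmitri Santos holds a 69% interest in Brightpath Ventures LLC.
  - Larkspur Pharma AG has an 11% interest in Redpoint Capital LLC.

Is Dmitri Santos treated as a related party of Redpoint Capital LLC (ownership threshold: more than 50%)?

No

By spousal attribution (R1), Dmitri Santos is treated as also owning Owen Bakker's interest in Brightpath Ventures LLC, giving 69% + 31% = 100%.
By spousal attribution (R1), Dmitri Santos is treated as owning Owen Bakker's 10% interest in Redpoint Capital LLC.
Chain via Brightpath Ventures LLC → Crosswind Foods Inc. → Bluewater Energy Co. (R3): 100% × 64% × 52% × 75% = 24.96% of Redpoint Capital LLC.
Chain via Stonebridge Manufacturing Inc. → Cobalt Logistics SA → Larkspur Pharma AG (R3): 43% × 14% × 78% × 11% = 0.516516% of Redpoint Capital LLC.
Direct interest in Redpoint Capital LLC: 10%.
Aggregating (R2): 24.96% + 0.516516% + 10% = 35.476516%.
35.476516% does not exceed the 50% threshold, so Dmitri is not a related party to Redpoint Capital LLC.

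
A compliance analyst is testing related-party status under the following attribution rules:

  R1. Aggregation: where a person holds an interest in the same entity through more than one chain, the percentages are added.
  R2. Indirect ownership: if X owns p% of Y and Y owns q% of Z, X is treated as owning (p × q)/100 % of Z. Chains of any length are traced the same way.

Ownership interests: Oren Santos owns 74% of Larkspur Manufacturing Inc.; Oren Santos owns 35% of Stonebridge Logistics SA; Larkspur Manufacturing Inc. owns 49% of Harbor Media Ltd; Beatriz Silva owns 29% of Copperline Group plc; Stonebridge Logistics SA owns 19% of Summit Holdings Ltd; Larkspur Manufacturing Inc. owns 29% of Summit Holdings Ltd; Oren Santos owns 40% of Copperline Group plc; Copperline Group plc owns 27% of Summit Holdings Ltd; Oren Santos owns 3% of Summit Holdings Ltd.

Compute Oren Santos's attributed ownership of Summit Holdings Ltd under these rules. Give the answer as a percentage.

Chain via Larkspur Manufacturing Inc. (R2): 74% × 29% = 21.46% of Summit Holdings Ltd.
Chain via Copperline Group plc (R2): 40% × 27% = 10.8% of Summit Holdings Ltd.
Chain via Stonebridge Logistics SA (R2): 35% × 19% = 6.65% of Summit Holdings Ltd.
Direct interest in Summit Holdings Ltd: 3%.
Aggregating (R1): 21.46% + 10.8% + 6.65% + 3% = 41.91%.

41.91%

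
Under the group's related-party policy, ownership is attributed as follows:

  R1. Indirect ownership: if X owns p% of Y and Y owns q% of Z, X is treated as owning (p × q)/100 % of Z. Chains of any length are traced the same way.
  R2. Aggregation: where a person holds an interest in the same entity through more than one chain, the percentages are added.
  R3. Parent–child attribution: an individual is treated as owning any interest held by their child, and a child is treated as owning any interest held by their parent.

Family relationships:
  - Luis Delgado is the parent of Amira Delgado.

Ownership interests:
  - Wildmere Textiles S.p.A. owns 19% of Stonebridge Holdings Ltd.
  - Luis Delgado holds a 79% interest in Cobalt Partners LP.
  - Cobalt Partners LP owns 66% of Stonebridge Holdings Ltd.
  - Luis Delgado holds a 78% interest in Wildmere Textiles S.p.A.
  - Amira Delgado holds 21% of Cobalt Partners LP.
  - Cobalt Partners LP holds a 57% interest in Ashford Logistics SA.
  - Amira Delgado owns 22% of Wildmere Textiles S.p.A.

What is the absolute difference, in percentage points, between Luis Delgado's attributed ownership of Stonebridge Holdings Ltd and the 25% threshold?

By parent–child attribution (R3), Luis Delgado is treated as also owning Amira Delgado's interest in Cobalt Partners LP, giving 79% + 21% = 100%.
By parent–child attribution (R3), Luis Delgado is treated as also owning Amira Delgado's interest in Wildmere Textiles S.p.A, giving 78% + 22% = 100%.
Chain via Cobalt Partners LP (R1): 100% × 66% = 66% of Stonebridge Holdings Ltd.
Chain via Wildmere Textiles S.p.A. (R1): 100% × 19% = 19% of Stonebridge Holdings Ltd.
Aggregating (R2): 66% + 19% = 85%.
85% exceeds the 25% threshold by 60 percentage points.

60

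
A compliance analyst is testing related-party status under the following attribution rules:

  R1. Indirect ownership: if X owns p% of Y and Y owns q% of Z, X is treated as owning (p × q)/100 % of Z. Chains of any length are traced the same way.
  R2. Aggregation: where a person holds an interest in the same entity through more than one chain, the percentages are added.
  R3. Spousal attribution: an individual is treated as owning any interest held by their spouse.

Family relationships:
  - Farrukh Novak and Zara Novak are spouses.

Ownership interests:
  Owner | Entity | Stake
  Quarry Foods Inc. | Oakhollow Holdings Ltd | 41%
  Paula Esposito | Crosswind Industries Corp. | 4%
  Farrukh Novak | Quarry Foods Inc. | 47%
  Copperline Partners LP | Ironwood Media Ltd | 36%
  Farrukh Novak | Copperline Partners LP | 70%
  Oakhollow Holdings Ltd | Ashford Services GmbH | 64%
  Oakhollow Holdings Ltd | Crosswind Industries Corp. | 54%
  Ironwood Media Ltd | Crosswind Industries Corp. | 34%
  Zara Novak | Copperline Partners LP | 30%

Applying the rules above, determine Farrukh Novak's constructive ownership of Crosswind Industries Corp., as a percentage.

22.6458%

By spousal attribution (R3), Farrukh Novak is treated as also owning Zara Novak's interest in Copperline Partners LP, giving 70% + 30% = 100%.
Chain via Copperline Partners LP → Ironwood Media Ltd (R1): 100% × 36% × 34% = 12.24% of Crosswind Industries Corp.
Chain via Quarry Foods Inc. → Oakhollow Holdings Ltd (R1): 47% × 41% × 54% = 10.4058% of Crosswind Industries Corp.
Aggregating (R2): 12.24% + 10.4058% = 22.6458%.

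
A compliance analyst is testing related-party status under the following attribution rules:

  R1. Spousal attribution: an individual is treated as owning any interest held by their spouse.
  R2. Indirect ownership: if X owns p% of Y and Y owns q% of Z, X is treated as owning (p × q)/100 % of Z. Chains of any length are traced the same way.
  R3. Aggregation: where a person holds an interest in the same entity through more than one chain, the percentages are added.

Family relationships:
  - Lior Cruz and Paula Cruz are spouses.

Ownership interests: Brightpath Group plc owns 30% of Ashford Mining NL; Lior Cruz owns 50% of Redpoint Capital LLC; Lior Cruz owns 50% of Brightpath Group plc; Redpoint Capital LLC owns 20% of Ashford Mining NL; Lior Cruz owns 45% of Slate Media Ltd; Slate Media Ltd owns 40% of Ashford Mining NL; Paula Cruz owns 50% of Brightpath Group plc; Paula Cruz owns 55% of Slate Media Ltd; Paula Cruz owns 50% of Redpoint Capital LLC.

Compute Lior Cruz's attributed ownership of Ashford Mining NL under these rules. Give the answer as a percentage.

90%

By spousal attribution (R1), Lior Cruz is treated as also owning Paula Cruz's interest in Redpoint Capital LLC, giving 50% + 50% = 100%.
By spousal attribution (R1), Lior Cruz is treated as also owning Paula Cruz's interest in Brightpath Group plc, giving 50% + 50% = 100%.
By spousal attribution (R1), Lior Cruz is treated as also owning Paula Cruz's interest in Slate Media Ltd, giving 45% + 55% = 100%.
Chain via Redpoint Capital LLC (R2): 100% × 20% = 20% of Ashford Mining NL.
Chain via Brightpath Group plc (R2): 100% × 30% = 30% of Ashford Mining NL.
Chain via Slate Media Ltd (R2): 100% × 40% = 40% of Ashford Mining NL.
Aggregating (R3): 20% + 30% + 40% = 90%.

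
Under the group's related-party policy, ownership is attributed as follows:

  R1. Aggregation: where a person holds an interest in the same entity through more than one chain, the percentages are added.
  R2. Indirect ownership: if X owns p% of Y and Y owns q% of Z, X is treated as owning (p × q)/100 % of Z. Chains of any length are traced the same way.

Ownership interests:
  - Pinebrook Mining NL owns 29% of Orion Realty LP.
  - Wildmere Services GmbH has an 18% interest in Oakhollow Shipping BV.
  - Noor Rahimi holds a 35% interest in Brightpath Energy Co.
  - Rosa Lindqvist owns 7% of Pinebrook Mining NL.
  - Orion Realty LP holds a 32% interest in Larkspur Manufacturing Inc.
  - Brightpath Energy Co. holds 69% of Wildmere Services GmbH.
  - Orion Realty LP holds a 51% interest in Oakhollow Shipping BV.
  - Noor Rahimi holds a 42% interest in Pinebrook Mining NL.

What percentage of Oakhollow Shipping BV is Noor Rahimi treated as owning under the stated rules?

Chain via Brightpath Energy Co. → Wildmere Services GmbH (R2): 35% × 69% × 18% = 4.347% of Oakhollow Shipping BV.
Chain via Pinebrook Mining NL → Orion Realty LP (R2): 42% × 29% × 51% = 6.2118% of Oakhollow Shipping BV.
Aggregating (R1): 4.347% + 6.2118% = 10.5588%.

10.5588%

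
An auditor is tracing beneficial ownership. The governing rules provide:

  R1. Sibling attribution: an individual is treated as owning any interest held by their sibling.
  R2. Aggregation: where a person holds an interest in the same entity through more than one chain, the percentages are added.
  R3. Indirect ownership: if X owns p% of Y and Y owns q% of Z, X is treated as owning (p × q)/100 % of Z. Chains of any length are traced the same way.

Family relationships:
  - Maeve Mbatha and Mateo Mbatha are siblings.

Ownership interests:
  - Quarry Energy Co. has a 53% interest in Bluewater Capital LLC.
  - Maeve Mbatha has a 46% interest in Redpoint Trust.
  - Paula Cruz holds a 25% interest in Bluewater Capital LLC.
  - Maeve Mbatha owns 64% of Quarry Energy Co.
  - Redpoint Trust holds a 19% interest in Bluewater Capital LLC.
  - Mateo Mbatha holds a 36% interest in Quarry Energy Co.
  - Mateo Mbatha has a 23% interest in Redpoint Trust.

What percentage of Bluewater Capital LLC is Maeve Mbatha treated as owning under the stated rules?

By sibling attribution (R1), Maeve Mbatha is treated as also owning Mateo Mbatha's interest in Quarry Energy Co, giving 64% + 36% = 100%.
By sibling attribution (R1), Maeve Mbatha is treated as also owning Mateo Mbatha's interest in Redpoint Trust, giving 46% + 23% = 69%.
Chain via Quarry Energy Co. (R3): 100% × 53% = 53% of Bluewater Capital LLC.
Chain via Redpoint Trust (R3): 69% × 19% = 13.11% of Bluewater Capital LLC.
Aggregating (R2): 53% + 13.11% = 66.11%.

66.11%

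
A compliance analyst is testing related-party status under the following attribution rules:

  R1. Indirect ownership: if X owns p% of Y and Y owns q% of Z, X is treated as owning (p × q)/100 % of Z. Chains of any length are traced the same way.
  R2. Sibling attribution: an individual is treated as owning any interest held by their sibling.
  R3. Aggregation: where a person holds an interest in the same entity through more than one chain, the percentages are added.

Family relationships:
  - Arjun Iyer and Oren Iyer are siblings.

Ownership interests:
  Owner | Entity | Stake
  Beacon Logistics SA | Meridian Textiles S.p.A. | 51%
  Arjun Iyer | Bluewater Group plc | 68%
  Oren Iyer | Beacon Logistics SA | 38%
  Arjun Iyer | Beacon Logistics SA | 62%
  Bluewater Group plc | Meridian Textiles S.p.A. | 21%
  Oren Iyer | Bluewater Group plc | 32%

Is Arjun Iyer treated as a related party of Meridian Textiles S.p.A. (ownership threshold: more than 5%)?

Yes

By sibling attribution (R2), Arjun Iyer is treated as also owning Oren Iyer's interest in Beacon Logistics SA, giving 62% + 38% = 100%.
By sibling attribution (R2), Arjun Iyer is treated as also owning Oren Iyer's interest in Bluewater Group plc, giving 68% + 32% = 100%.
Chain via Beacon Logistics SA (R1): 100% × 51% = 51% of Meridian Textiles S.p.A.
Chain via Bluewater Group plc (R1): 100% × 21% = 21% of Meridian Textiles S.p.A.
Aggregating (R3): 51% + 21% = 72%.
72% exceeds the 5% threshold, so Arjun is a related party to Meridian Textiles S.p.A.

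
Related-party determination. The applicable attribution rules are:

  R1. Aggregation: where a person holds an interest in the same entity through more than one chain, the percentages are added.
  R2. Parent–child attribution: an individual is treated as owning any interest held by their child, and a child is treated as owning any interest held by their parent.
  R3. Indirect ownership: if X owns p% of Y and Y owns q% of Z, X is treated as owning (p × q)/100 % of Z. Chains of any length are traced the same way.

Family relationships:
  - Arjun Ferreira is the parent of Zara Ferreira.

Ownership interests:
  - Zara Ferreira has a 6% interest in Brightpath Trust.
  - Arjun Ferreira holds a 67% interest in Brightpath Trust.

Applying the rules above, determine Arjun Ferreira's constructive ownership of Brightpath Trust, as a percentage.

73%

By parent–child attribution (R2), Arjun Ferreira is treated as also owning Zara Ferreira's interest in Brightpath Trust, giving 67% + 6% = 73%.
Direct interest in Brightpath Trust: 73%.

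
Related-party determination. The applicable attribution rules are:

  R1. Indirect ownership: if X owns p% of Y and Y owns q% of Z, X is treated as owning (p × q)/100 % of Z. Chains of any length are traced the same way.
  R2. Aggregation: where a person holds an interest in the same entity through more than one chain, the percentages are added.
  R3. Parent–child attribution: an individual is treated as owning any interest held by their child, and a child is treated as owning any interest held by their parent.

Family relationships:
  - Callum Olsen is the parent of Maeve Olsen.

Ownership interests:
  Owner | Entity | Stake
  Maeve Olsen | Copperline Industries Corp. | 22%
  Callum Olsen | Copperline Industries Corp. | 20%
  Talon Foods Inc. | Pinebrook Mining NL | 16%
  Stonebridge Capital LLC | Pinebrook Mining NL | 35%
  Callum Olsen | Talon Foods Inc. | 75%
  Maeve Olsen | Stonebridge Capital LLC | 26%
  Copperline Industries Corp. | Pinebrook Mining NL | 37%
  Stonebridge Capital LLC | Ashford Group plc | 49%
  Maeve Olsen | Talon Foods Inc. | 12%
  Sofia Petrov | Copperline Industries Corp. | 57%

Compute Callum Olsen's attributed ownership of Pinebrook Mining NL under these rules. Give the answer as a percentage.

38.56%

By parent–child attribution (R3), Callum Olsen is treated as also owning Maeve Olsen's interest in Copperline Industries Corp, giving 20% + 22% = 42%.
By parent–child attribution (R3), Callum Olsen is treated as also owning Maeve Olsen's interest in Talon Foods Inc, giving 75% + 12% = 87%.
By parent–child attribution (R3), Callum Olsen is treated as owning Maeve Olsen's 26% interest in Stonebridge Capital LLC.
Chain via Copperline Industries Corp. (R1): 42% × 37% = 15.54% of Pinebrook Mining NL.
Chain via Talon Foods Inc. (R1): 87% × 16% = 13.92% of Pinebrook Mining NL.
Chain via Stonebridge Capital LLC (R1): 26% × 35% = 9.1% of Pinebrook Mining NL.
Aggregating (R2): 15.54% + 13.92% + 9.1% = 38.56%.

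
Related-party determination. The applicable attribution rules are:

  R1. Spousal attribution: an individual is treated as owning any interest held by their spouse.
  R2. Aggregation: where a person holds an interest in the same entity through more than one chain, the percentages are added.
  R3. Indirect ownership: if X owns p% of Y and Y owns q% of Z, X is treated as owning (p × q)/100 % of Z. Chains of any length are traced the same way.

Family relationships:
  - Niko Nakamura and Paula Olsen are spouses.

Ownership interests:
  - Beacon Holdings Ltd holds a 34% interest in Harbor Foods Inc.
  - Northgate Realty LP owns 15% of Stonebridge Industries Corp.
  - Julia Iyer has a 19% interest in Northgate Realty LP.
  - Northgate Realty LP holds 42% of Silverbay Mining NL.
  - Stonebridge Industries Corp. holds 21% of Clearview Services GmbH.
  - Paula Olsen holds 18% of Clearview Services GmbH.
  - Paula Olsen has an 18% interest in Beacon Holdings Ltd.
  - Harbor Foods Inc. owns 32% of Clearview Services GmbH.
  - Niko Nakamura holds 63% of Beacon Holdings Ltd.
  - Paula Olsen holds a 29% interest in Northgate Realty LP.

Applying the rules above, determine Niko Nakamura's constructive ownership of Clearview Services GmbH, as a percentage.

27.7263%

By spousal attribution (R1), Niko Nakamura is treated as also owning Paula Olsen's interest in Beacon Holdings Ltd, giving 63% + 18% = 81%.
By spousal attribution (R1), Niko Nakamura is treated as owning Paula Olsen's 29% interest in Northgate Realty LP.
By spousal attribution (R1), Niko Nakamura is treated as owning Paula Olsen's 18% interest in Clearview Services GmbH.
Chain via Beacon Holdings Ltd → Harbor Foods Inc. (R3): 81% × 34% × 32% = 8.8128% of Clearview Services GmbH.
Chain via Northgate Realty LP → Stonebridge Industries Corp. (R3): 29% × 15% × 21% = 0.9135% of Clearview Services GmbH.
Direct interest in Clearview Services GmbH: 18%.
Aggregating (R2): 8.8128% + 0.9135% + 18% = 27.7263%.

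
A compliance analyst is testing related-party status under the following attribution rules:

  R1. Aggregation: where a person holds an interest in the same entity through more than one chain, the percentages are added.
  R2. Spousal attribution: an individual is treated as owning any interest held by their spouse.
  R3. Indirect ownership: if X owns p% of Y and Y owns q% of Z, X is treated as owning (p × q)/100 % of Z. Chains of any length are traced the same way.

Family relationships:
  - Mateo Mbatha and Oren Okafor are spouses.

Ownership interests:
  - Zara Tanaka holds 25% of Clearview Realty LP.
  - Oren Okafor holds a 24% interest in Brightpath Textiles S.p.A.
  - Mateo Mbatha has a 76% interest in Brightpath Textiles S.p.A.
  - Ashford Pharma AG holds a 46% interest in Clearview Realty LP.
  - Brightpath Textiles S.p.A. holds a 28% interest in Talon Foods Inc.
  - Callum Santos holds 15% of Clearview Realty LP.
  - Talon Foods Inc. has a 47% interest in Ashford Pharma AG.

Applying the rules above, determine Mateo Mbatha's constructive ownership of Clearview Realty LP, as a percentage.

By spousal attribution (R2), Mateo Mbatha is treated as also owning Oren Okafor's interest in Brightpath Textiles S.p.A, giving 76% + 24% = 100%.
Chain via Brightpath Textiles S.p.A. → Talon Foods Inc. → Ashford Pharma AG (R3): 100% × 28% × 47% × 46% = 6.0536% of Clearview Realty LP.

6.0536%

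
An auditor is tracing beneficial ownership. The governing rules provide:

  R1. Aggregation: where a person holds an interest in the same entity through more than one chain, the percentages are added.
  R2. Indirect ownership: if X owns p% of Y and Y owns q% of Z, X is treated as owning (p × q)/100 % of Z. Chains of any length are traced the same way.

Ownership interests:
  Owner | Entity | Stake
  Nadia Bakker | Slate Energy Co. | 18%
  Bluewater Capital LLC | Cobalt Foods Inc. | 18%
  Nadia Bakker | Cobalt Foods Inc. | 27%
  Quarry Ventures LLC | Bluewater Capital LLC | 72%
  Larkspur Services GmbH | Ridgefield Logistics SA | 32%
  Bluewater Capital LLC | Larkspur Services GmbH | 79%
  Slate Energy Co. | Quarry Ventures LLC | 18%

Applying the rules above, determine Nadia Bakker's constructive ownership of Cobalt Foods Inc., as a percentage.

27.419904%

Chain via Slate Energy Co. → Quarry Ventures LLC → Bluewater Capital LLC (R2): 18% × 18% × 72% × 18% = 0.419904% of Cobalt Foods Inc.
Direct interest in Cobalt Foods Inc: 27%.
Aggregating (R1): 0.419904% + 27% = 27.419904%.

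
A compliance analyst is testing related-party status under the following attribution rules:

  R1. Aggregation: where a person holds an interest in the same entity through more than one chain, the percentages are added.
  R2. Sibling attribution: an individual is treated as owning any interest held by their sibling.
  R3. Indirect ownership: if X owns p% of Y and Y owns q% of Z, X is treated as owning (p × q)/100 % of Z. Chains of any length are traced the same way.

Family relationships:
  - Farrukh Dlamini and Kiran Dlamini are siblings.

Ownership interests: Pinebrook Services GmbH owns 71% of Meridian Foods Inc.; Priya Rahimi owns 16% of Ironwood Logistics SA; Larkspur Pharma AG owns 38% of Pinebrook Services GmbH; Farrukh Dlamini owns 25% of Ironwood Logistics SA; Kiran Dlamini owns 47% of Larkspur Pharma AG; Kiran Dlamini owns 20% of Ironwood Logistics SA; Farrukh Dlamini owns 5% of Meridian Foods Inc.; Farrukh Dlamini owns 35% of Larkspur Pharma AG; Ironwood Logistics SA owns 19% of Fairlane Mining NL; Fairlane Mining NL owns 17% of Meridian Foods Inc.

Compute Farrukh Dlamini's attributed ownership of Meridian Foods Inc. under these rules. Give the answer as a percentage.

By sibling attribution (R2), Farrukh Dlamini is treated as also owning Kiran Dlamini's interest in Ironwood Logistics SA, giving 25% + 20% = 45%.
By sibling attribution (R2), Farrukh Dlamini is treated as also owning Kiran Dlamini's interest in Larkspur Pharma AG, giving 35% + 47% = 82%.
Chain via Ironwood Logistics SA → Fairlane Mining NL (R3): 45% × 19% × 17% = 1.4535% of Meridian Foods Inc.
Chain via Larkspur Pharma AG → Pinebrook Services GmbH (R3): 82% × 38% × 71% = 22.1236% of Meridian Foods Inc.
Direct interest in Meridian Foods Inc: 5%.
Aggregating (R1): 1.4535% + 22.1236% + 5% = 28.5771%.

28.5771%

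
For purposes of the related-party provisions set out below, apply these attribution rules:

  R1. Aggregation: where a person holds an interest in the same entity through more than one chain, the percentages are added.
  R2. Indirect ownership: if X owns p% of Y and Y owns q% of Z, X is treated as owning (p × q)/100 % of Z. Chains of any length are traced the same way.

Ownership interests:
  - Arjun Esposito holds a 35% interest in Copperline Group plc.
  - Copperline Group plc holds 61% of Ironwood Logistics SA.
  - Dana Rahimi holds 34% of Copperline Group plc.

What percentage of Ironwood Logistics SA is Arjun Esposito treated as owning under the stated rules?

21.35%

Chain via Copperline Group plc (R2): 35% × 61% = 21.35% of Ironwood Logistics SA.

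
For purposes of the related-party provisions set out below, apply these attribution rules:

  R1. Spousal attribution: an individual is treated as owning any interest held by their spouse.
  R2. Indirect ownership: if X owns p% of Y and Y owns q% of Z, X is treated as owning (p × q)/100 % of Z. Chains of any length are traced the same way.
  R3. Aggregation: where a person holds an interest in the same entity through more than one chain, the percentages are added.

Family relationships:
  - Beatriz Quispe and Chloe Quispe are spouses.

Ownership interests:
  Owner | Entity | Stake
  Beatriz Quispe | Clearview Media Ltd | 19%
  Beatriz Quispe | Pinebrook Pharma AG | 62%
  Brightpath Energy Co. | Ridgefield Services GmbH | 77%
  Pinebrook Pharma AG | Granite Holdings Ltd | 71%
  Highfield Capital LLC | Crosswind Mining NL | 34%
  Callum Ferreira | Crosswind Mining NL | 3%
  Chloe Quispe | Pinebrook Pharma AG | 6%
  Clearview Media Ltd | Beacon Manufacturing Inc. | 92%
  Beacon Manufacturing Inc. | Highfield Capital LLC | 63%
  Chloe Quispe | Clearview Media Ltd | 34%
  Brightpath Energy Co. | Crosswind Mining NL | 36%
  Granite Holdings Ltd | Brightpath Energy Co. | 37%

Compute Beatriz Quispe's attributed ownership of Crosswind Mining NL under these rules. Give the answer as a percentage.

16.875288%

By spousal attribution (R1), Beatriz Quispe is treated as also owning Chloe Quispe's interest in Pinebrook Pharma AG, giving 62% + 6% = 68%.
By spousal attribution (R1), Beatriz Quispe is treated as also owning Chloe Quispe's interest in Clearview Media Ltd, giving 19% + 34% = 53%.
Chain via Pinebrook Pharma AG → Granite Holdings Ltd → Brightpath Energy Co. (R2): 68% × 71% × 37% × 36% = 6.430896% of Crosswind Mining NL.
Chain via Clearview Media Ltd → Beacon Manufacturing Inc. → Highfield Capital LLC (R2): 53% × 92% × 63% × 34% = 10.444392% of Crosswind Mining NL.
Aggregating (R3): 6.430896% + 10.444392% = 16.875288%.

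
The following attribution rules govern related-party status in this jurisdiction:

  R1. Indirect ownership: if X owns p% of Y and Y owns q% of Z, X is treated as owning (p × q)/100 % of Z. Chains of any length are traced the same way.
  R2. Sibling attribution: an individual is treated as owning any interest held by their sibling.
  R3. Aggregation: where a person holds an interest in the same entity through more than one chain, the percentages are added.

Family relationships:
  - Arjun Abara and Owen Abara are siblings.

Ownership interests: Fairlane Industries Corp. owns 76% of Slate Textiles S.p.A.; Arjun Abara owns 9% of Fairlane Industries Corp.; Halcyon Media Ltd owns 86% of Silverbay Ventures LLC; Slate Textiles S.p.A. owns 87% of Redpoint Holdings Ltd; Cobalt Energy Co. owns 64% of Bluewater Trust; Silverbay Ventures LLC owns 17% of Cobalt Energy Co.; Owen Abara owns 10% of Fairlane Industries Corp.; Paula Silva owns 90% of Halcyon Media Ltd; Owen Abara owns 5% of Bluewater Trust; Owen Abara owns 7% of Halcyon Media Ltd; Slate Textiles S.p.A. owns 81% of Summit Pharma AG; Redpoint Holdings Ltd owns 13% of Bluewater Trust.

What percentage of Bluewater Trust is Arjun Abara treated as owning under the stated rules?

7.28814%

By sibling attribution (R2), Arjun Abara is treated as also owning Owen Abara's interest in Fairlane Industries Corp, giving 9% + 10% = 19%.
By sibling attribution (R2), Arjun Abara is treated as owning Owen Abara's 7% interest in Halcyon Media Ltd.
By sibling attribution (R2), Arjun Abara is treated as owning Owen Abara's 5% interest in Bluewater Trust.
Chain via Fairlane Industries Corp. → Slate Textiles S.p.A. → Redpoint Holdings Ltd (R1): 19% × 76% × 87% × 13% = 1.633164% of Bluewater Trust.
Chain via Halcyon Media Ltd → Silverbay Ventures LLC → Cobalt Energy Co. (R1): 7% × 86% × 17% × 64% = 0.654976% of Bluewater Trust.
Direct interest in Bluewater Trust: 5%.
Aggregating (R3): 1.633164% + 0.654976% + 5% = 7.28814%.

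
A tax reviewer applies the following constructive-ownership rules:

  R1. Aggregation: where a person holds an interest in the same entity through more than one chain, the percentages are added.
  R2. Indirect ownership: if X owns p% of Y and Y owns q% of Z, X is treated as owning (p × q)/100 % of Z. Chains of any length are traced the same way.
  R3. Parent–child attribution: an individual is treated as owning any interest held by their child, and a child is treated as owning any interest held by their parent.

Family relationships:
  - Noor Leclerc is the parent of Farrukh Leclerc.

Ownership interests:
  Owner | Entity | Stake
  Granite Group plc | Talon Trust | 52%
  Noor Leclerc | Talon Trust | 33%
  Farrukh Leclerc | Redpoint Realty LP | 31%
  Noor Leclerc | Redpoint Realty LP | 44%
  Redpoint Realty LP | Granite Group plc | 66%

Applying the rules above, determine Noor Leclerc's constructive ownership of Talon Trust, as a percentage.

58.74%

By parent–child attribution (R3), Noor Leclerc is treated as also owning Farrukh Leclerc's interest in Redpoint Realty LP, giving 44% + 31% = 75%.
Chain via Redpoint Realty LP → Granite Group plc (R2): 75% × 66% × 52% = 25.74% of Talon Trust.
Direct interest in Talon Trust: 33%.
Aggregating (R1): 25.74% + 33% = 58.74%.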